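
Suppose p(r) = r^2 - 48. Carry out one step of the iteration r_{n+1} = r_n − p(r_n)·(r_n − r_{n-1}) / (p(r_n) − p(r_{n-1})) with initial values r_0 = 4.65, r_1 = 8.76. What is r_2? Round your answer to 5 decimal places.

p(4.65) = -26.3775000, p(8.76) = 28.7376000
r_2 = 8.7600000 − 28.7376000·(8.7600000 − 4.6500000) / (28.7376000 − (-26.3775000)) = 8.7600000 − (118.1115360)/(55.1151000) = 6.6170022

6.61700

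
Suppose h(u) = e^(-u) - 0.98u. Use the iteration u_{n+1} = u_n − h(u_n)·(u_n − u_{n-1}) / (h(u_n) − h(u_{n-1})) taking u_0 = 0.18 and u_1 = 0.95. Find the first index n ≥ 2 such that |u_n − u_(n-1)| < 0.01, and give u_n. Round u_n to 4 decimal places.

n = 4, u_n = 0.5745

h(0.18) = 0.658870, h(0.95) = -0.544259
u_2 = 0.950000 − (-0.544259)·(0.770000)/(-1.203129) = 0.601675;  |Δ| = 0.348325
h(0.601675) = -0.041749
u_3 = 0.601675 − (-0.041749)·(-0.348325)/(0.502510) = 0.572736;  |Δ| = 0.028939
h(0.572736) = 0.002699
u_4 = 0.572736 − 0.002699·(-0.028939)/(0.044448) = 0.574493;  |Δ| = 0.001757
|u_4 − u_3| = 0.001757 < 0.01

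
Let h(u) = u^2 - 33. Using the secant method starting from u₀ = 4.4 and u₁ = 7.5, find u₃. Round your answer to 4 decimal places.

5.7179

h(4.4) = -13.640000, h(7.5) = 23.250000
u₂ = 7.500000 − 23.250000·(7.500000 − 4.400000) / (23.250000 − (-13.640000)) = 7.500000 − (72.075000)/(36.890000) = 5.546218
h(5.546218) = -2.239460
u₃ = 5.546218 − (-2.239460)·(5.546218 − 7.500000) / (-2.239460 − 23.250000) = 5.546218 − (4.375417)/(-25.489460) = 5.717874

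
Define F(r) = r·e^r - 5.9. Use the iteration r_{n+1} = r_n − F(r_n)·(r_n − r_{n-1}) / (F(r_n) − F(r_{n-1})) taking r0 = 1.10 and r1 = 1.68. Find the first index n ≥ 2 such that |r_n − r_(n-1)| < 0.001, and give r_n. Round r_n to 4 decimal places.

n = 5, r_n = 1.4225

F(1.10) = -2.595417, F(1.68) = 3.114134
r2 = 1.680000 − 3.114134·(0.580000)/(5.709551) = 1.363653;  |Δ| = 0.316347
F(1.363653) = -0.567497
r3 = 1.363653 − (-0.567497)·(-0.316347)/(-3.681631) = 1.412416;  |Δ| = 0.048763
F(1.412416) = -0.100814
r4 = 1.412416 − (-0.100814)·(0.048763)/(0.466683) = 1.422950;  |Δ| = 0.010534
F(1.422950) = 0.004305
r5 = 1.422950 − 0.004305·(0.010534)/(0.105119) = 1.422518;  |Δ| = 0.000431
|r5 − r4| = 0.000431 < 0.001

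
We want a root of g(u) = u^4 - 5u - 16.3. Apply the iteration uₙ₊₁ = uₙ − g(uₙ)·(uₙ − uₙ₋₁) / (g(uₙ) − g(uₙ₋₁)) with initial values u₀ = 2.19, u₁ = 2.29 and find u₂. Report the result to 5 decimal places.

2.29624

g(2.19) = -4.2474248, g(2.29) = -0.2494152
u₂ = 2.2900000 − (-0.2494152)·(2.2900000 − 2.1900000) / (-0.2494152 − (-4.2474248)) = 2.2900000 − (-0.0249415)/(3.9980096) = 2.2962385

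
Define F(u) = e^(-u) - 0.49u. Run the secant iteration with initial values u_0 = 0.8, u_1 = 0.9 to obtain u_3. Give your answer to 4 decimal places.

0.8619

F(0.8) = 0.057329, F(0.9) = -0.034430
u_2 = 0.900000 − (-0.034430)·(0.900000 − 0.800000) / (-0.034430 − 0.057329) = 0.900000 − (-0.003443)/(-0.091759) = 0.862478
F(0.862478) = -0.000499
u_3 = 0.862478 − (-0.000499)·(0.862478 − 0.900000) / (-0.000499 − (-0.034430)) = 0.862478 − (0.000019)/(0.033931) = 0.861926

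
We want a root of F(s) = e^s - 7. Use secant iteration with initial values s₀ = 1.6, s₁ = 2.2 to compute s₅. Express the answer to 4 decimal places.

F(1.6) = -2.046968, F(2.2) = 2.025013
s₂ = 2.200000 − 2.025013·(2.200000 − 1.600000) / (2.025013 − (-2.046968)) = 2.200000 − (1.215008)/(4.071981) = 1.901617
F(1.901617) = -0.303283
s₃ = 1.901617 − (-0.303283)·(1.901617 − 2.200000) / (-0.303283 − 2.025013) = 1.901617 − (0.090494)/(-2.328296) = 1.940485
F(1.940485) = -0.037876
s₄ = 1.940485 − (-0.037876)·(1.940485 − 1.901617) / (-0.037876 − (-0.303283)) = 1.940485 − (-0.001472)/(0.265407) = 1.946031
F(1.946031) = 0.000848
s₅ = 1.946031 − 0.000848·(1.946031 − 1.940485) / (0.000848 − (-0.037876)) = 1.946031 − (0.000005)/(0.038724) = 1.945910

1.9459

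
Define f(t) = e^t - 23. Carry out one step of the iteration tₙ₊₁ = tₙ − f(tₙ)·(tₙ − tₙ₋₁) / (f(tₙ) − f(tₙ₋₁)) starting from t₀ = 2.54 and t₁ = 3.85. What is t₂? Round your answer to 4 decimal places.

f(2.54) = -10.320329, f(3.85) = 23.993063
t₂ = 3.850000 − 23.993063·(3.850000 − 2.540000) / (23.993063 − (-10.320329)) = 3.850000 − (31.430913)/(34.313392) = 2.934005

2.9340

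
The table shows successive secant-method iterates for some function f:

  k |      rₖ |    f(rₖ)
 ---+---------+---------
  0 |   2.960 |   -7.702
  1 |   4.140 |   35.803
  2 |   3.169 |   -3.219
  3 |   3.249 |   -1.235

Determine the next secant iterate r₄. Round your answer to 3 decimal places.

r₄ = 3.249 − (-1.235)·(3.249 − 3.169) / (-1.235 − (-3.219))
   = 3.249 − (-0.09880)/(1.98400) = 3.29880

3.299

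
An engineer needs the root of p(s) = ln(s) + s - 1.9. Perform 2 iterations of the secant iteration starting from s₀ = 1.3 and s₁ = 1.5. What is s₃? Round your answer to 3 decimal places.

p(1.3) = -0.33764, p(1.5) = 0.00547
s₂ = 1.50000 − 0.00547·(1.50000 − 1.30000) / (0.00547 − (-0.33764)) = 1.50000 − (0.00109)/(0.34310) = 1.49681
p(1.49681) = 0.00015
s₃ = 1.49681 − 0.00015·(1.49681 − 1.50000) / (0.00015 − 0.00547) = 1.49681 − (0.00000)/(-0.00531) = 1.49672

1.497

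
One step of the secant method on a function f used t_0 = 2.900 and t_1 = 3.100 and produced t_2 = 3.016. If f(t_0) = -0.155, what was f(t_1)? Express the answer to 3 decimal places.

The secant line through (2.900, -0.155) and (3.100, f(t_1)) crosses zero at t_2 = 3.016.
So (2.900, -0.155), (3.100, f(t_1)), (3.016, 0) are collinear:
f(t_1) = -0.155 · (3.100 − 3.016) / (2.900 − 3.016) = -0.155 · (0.08400)/(-0.11600) = 0.11224

0.112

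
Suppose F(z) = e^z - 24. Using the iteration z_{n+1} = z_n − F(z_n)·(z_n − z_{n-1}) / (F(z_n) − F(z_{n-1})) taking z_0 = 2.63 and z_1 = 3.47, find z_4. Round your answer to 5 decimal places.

3.17854

F(2.63) = -10.1262301, F(3.47) = 8.1367424
z_2 = 3.4700000 − 8.1367424·(3.4700000 − 2.6300000) / (8.1367424 − (-10.1262301)) = 3.4700000 − (6.8348637)/(18.2629725) = 3.0957529
F(3.0957529) = -1.8961247
z_3 = 3.0957529 − (-1.8961247)·(3.0957529 − 3.4700000) / (-1.8961247 − 8.1367424) = 3.0957529 − (0.7096191)/(-10.0328671) = 3.1664824
F(3.1664824) = -0.2761140
z_4 = 3.1664824 − (-0.2761140)·(3.1664824 − 3.0957529) / (-0.2761140 − (-1.8961247)) = 3.1664824 − (-0.0195294)/(1.6200106) = 3.1785375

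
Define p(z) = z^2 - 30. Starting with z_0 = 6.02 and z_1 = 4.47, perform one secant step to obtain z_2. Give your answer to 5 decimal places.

5.42511

p(6.02) = 6.2404000, p(4.47) = -10.0191000
z_2 = 4.4700000 − (-10.0191000)·(4.4700000 − 6.0200000) / (-10.0191000 − 6.2404000) = 4.4700000 − (15.5296050)/(-16.2595000) = 5.4251096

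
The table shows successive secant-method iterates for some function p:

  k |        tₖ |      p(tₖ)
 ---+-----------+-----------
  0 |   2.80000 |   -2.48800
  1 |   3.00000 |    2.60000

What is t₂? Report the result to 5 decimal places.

t₂ = 3.00000 − 2.60000·(3.00000 − 2.80000) / (2.60000 − (-2.48800))
   = 3.00000 − (0.5200000)/(5.0880000) = 2.8977987

2.89780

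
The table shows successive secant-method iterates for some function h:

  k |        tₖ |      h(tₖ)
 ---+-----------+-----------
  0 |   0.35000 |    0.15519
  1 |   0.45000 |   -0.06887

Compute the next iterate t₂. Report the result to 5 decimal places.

0.41926

t₂ = 0.45000 − (-0.06887)·(0.45000 − 0.35000) / (-0.06887 − 0.15519)
   = 0.45000 − (-0.0068870)/(-0.2240600) = 0.4192627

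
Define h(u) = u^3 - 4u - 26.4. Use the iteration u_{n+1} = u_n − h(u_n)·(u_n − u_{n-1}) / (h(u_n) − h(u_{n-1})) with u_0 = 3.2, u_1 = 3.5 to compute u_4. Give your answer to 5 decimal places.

3.42252

h(3.2) = -6.4320000, h(3.5) = 2.4750000
u_2 = 3.5000000 − 2.4750000·(3.5000000 − 3.2000000) / (2.4750000 − (-6.4320000)) = 3.5000000 − (0.7425000)/(8.9070000) = 3.4166386
h(3.4166386) = -0.1826994
u_3 = 3.4166386 − (-0.1826994)·(3.4166386 − 3.5000000) / (-0.1826994 − 2.4750000) = 3.4166386 − (0.0152301)/(-2.6576994) = 3.4223691
h(3.4223691) = -0.0045995
u_4 = 3.4223691 − (-0.0045995)·(3.4223691 − 3.4166386) / (-0.0045995 − (-0.1826994)) = 3.4223691 − (-0.0000264)/(0.1780999) = 3.4225171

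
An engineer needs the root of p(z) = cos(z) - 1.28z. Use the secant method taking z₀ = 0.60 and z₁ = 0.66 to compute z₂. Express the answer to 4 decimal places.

0.6307

p(0.60) = 0.057336, p(0.66) = -0.054808
z₂ = 0.660000 − (-0.054808)·(0.660000 − 0.600000) / (-0.054808 − 0.057336) = 0.660000 − (-0.003288)/(-0.112143) = 0.630676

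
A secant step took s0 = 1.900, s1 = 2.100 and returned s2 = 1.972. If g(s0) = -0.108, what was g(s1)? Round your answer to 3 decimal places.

0.192

The secant line through (1.900, -0.108) and (2.100, g(s1)) crosses zero at s2 = 1.972.
So (1.900, -0.108), (2.100, g(s1)), (1.972, 0) are collinear:
g(s1) = -0.108 · (2.100 − 1.972) / (1.900 − 1.972) = -0.108 · (0.12800)/(-0.07200) = 0.19200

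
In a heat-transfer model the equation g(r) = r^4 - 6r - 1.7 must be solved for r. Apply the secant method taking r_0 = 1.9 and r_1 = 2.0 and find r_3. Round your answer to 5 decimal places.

g(1.9) = -0.0679000, g(2.0) = 2.3000000
r_2 = 2.0000000 − 2.3000000·(2.0000000 − 1.9000000) / (2.3000000 − (-0.0679000)) = 2.0000000 − (0.2300000)/(2.3679000) = 1.9028675
g(1.9028675) = -0.0062536
r_3 = 1.9028675 − (-0.0062536)·(1.9028675 − 2.0000000) / (-0.0062536 − 2.3000000) = 1.9028675 − (0.0006074)/(-2.3062536) = 1.9031309

1.90313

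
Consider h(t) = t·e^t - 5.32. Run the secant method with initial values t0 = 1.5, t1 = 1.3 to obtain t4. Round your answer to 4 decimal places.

1.3623

h(1.5) = 1.402534, h(1.3) = -0.549914
t2 = 1.300000 − (-0.549914)·(1.300000 − 1.500000) / (-0.549914 − 1.402534) = 1.300000 − (0.109983)/(-1.952448) = 1.356331
h(1.356331) = -0.054828
t3 = 1.356331 − (-0.054828)·(1.356331 − 1.300000) / (-0.054828 − (-0.549914)) = 1.356331 − (-0.003088)/(0.495086) = 1.362569
h(1.362569) = 0.002489
t4 = 1.362569 − 0.002489·(1.362569 − 1.356331) / (0.002489 − (-0.054828)) = 1.362569 − (0.000016)/(0.057317) = 1.362298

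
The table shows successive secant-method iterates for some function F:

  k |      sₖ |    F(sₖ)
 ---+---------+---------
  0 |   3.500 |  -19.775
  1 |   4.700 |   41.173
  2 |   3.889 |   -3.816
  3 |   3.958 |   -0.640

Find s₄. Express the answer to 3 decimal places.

s₄ = 3.958 − (-0.640)·(3.958 − 3.889) / (-0.640 − (-3.816))
   = 3.958 − (-0.04416)/(3.17600) = 3.97190

3.972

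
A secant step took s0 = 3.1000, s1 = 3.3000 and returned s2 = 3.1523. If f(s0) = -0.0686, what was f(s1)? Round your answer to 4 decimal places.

0.1937

The secant line through (3.1000, -0.0686) and (3.3000, f(s1)) crosses zero at s2 = 3.1523.
So (3.1000, -0.0686), (3.3000, f(s1)), (3.1523, 0) are collinear:
f(s1) = -0.0686 · (3.3000 − 3.1523) / (3.1000 − 3.1523) = -0.0686 · (0.147700)/(-0.052300) = 0.193733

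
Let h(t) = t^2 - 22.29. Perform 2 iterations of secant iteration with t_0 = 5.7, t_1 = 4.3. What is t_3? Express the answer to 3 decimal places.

4.723

h(5.7) = 10.20000, h(4.3) = -3.80000
t_2 = 4.30000 − (-3.80000)·(4.30000 − 5.70000) / (-3.80000 − 10.20000) = 4.30000 − (5.32000)/(-14.00000) = 4.68000
h(4.68000) = -0.38760
t_3 = 4.68000 − (-0.38760)·(4.68000 − 4.30000) / (-0.38760 − (-3.80000)) = 4.68000 − (-0.14729)/(3.41240) = 4.72316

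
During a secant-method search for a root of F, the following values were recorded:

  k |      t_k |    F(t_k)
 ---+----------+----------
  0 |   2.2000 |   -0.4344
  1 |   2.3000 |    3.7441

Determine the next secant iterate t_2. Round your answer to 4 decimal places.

t_2 = 2.3000 − 3.7441·(2.3000 − 2.2000) / (3.7441 − (-0.4344))
   = 2.3000 − (0.374410)/(4.178500) = 2.210396

2.2104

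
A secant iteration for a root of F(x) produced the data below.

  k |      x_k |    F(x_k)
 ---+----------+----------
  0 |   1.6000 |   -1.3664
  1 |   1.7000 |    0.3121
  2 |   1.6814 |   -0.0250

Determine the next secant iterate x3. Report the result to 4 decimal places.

x3 = 1.6814 − (-0.0250)·(1.6814 − 1.7000) / (-0.0250 − 0.3121)
   = 1.6814 − (0.000465)/(-0.337100) = 1.682779

1.6828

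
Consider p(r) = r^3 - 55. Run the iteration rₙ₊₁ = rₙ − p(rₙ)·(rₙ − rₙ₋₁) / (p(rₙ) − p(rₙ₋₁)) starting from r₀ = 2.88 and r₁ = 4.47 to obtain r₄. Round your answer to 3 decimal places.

p(2.88) = -31.11213, p(4.47) = 34.31462
r₂ = 4.47000 − 34.31462·(4.47000 − 2.88000) / (34.31462 − (-31.11213)) = 4.47000 − (54.56025)/(65.42675) = 3.63609
p(3.63609) = -6.92685
r₃ = 3.63609 − (-6.92685)·(3.63609 − 4.47000) / (-6.92685 − 34.31462) = 3.63609 − (5.77639)/(-41.24147) = 3.77615
p(3.77615) = -1.15475
r₄ = 3.77615 − (-1.15475)·(3.77615 − 3.63609) / (-1.15475 − (-6.92685)) = 3.77615 − (-0.16174)/(5.77210) = 3.80417

3.804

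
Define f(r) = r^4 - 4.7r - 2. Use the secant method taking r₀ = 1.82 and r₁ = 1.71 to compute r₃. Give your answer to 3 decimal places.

f(1.82) = 0.41799, f(1.71) = -1.48664
r₂ = 1.71000 − (-1.48664)·(1.71000 − 1.82000) / (-1.48664 − 0.41799) = 1.71000 − (0.16353)/(-1.90463) = 1.79586
f(1.79586) = -0.03920
r₃ = 1.79586 − (-0.03920)·(1.79586 − 1.71000) / (-0.03920 − (-1.48664)) = 1.79586 − (-0.00337)/(1.44744) = 1.79818

1.798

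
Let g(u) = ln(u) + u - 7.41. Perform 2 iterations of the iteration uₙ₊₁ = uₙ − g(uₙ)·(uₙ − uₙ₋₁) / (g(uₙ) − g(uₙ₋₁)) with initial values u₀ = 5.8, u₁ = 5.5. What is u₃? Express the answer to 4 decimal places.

g(5.8) = 0.147858, g(5.5) = -0.205252
u₂ = 5.500000 − (-0.205252)·(5.500000 − 5.800000) / (-0.205252 − 0.147858) = 5.500000 − (0.061576)/(-0.353110) = 5.674381
g(5.674381) = 0.000342
u₃ = 5.674381 − 0.000342·(5.674381 − 5.500000) / (0.000342 − (-0.205252)) = 5.674381 − (0.000060)/(0.205594) = 5.674091

5.6741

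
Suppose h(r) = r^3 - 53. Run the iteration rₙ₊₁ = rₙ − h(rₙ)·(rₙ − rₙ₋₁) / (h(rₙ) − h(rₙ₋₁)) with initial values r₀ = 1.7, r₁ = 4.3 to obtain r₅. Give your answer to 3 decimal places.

3.756

h(1.7) = -48.08700, h(4.3) = 26.50700
r₂ = 4.30000 − 26.50700·(4.30000 − 1.70000) / (26.50700 − (-48.08700)) = 4.30000 − (68.91820)/(74.59400) = 3.37609
h(3.37609) = -14.51941
r₃ = 3.37609 − (-14.51941)·(3.37609 − 4.30000) / (-14.51941 − 26.50700) = 3.37609 − (13.41464)/(-41.02641) = 3.70306
h(3.70306) = -2.22102
r₄ = 3.70306 − (-2.22102)·(3.70306 − 3.37609) / (-2.22102 − (-14.51941)) = 3.70306 − (-0.72622)/(12.29839) = 3.76211
h(3.76211) = 0.24712
r₅ = 3.76211 − 0.24712·(3.76211 − 3.70306) / (0.24712 − (-2.22102)) = 3.76211 − (0.01459)/(2.46814) = 3.75620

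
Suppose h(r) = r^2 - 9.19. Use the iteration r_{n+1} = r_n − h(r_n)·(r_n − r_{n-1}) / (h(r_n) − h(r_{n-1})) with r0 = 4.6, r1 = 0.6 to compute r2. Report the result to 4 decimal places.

h(4.6) = 11.970000, h(0.6) = -8.830000
r2 = 0.600000 − (-8.830000)·(0.600000 − 4.600000) / (-8.830000 − 11.970000) = 0.600000 − (35.320000)/(-20.800000) = 2.298077

2.2981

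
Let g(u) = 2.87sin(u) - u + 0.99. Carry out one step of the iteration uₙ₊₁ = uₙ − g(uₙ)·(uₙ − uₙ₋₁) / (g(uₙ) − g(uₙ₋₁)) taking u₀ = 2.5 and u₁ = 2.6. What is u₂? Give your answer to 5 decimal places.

g(2.5) = 0.2076151, g(2.6) = -0.1305111
u₂ = 2.6000000 − (-0.1305111)·(2.6000000 − 2.5000000) / (-0.1305111 − 0.2076151) = 2.6000000 − (-0.0130511)/(-0.3381261) = 2.5614017

2.56140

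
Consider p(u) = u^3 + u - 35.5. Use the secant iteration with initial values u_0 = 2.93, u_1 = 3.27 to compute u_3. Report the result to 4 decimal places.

3.1850

p(2.93) = -7.416243, p(3.27) = 2.735783
u_2 = 3.270000 − 2.735783·(3.270000 − 2.930000) / (2.735783 − (-7.416243)) = 3.270000 − (0.930166)/(10.152026) = 3.178376
p(3.178376) = -0.213425
u_3 = 3.178376 − (-0.213425)·(3.178376 − 3.270000) / (-0.213425 − 2.735783) = 3.178376 − (0.019555)/(-2.949208) = 3.185007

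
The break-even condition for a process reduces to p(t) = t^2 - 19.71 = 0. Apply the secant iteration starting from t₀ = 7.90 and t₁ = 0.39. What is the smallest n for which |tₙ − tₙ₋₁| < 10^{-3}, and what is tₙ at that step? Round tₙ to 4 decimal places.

p(7.90) = 42.700000, p(0.39) = -19.557900
t₂ = 0.390000 − (-19.557900)·(-7.510000)/(-62.257900) = 2.749216;  |Δ| = 2.359216
p(2.749216) = -12.151812
t₃ = 2.749216 − (-12.151812)·(2.359216)/(7.406088) = 6.620186;  |Δ| = 3.870970
p(6.620186) = 24.116866
t₄ = 6.620186 − 24.116866·(3.870970)/(36.268678) = 4.046184;  |Δ| = 2.574003
p(4.046184) = -3.338398
t₅ = 4.046184 − (-3.338398)·(-2.574003)/(-27.455265) = 4.359167;  |Δ| = 0.312984
p(4.359167) = -0.707662
t₆ = 4.359167 − (-0.707662)·(0.312984)/(2.630736) = 4.443359;  |Δ| = 0.084192
p(4.443359) = 0.033439
t₇ = 4.443359 − 0.033439·(0.084192)/(0.741101) = 4.439560;  |Δ| = 0.003799
p(4.439560) = -0.000305
t₈ = 4.439560 − (-0.000305)·(-0.003799)/(-0.033744) = 4.439595;  |Δ| = 0.000034
|t₈ − t₇| = 0.000034 < 10^{-3}

n = 8, tₙ = 4.4396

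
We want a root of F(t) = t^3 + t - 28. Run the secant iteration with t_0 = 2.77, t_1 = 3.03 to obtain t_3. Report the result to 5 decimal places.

F(2.77) = -3.9760670, F(3.03) = 2.8481270
t_2 = 3.0300000 − 2.8481270·(3.0300000 − 2.7700000) / (2.8481270 − (-3.9760670)) = 3.0300000 − (0.7405130)/(6.8241940) = 2.9214871
F(2.9214871) = -0.1433665
t_3 = 2.9214871 − (-0.1433665)·(2.9214871 − 3.0300000) / (-0.1433665 − 2.8481270) = 2.9214871 − (0.0155571)/(-2.9914935) = 2.9266876

2.92669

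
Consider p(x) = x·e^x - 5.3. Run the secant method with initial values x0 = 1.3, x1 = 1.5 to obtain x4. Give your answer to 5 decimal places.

1.36013

p(1.3) = -0.5299143, p(1.5) = 1.4225336
x2 = 1.5000000 − 1.4225336·(1.5000000 − 1.3000000) / (1.4225336 − (-0.5299143)) = 1.5000000 − (0.2845067)/(1.9524479) = 1.3542820
p(1.3542820) = -0.0535403
x3 = 1.3542820 − (-0.0535403)·(1.3542820 − 1.5000000) / (-0.0535403 − 1.4225336) = 1.3542820 − (0.0078018)/(-1.4760739) = 1.3595675
p(1.3595675) = -0.0051523
x4 = 1.3595675 − (-0.0051523)·(1.3595675 − 1.3542820) / (-0.0051523 − (-0.0535403)) = 1.3595675 − (-0.0000272)/(0.0483880) = 1.3601303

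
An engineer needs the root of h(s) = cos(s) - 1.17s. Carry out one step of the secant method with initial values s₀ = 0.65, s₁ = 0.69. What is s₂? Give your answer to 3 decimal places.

h(0.65) = 0.03558, h(0.69) = -0.03605
s₂ = 0.69000 − (-0.03605)·(0.69000 − 0.65000) / (-0.03605 − 0.03558) = 0.69000 − (-0.00144)/(-0.07164) = 0.66987

0.670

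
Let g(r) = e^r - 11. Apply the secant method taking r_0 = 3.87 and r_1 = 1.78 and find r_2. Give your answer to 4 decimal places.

g(3.87) = 36.942386, g(1.78) = -5.070144
r_2 = 1.780000 − (-5.070144)·(1.780000 − 3.870000) / (-5.070144 − 36.942386) = 1.780000 − (10.596600)/(-42.012530) = 2.032225

2.0322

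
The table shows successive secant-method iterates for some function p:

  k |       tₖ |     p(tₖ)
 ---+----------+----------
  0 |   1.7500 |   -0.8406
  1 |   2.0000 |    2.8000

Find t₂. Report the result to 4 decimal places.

t₂ = 2.0000 − 2.8000·(2.0000 − 1.7500) / (2.8000 − (-0.8406))
   = 2.0000 − (0.700000)/(3.640600) = 1.807724

1.8077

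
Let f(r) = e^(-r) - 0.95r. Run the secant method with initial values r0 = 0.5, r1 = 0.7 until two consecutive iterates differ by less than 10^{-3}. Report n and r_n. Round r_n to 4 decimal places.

n = 4, r_n = 0.5859

f(0.5) = 0.131531, f(0.7) = -0.168415
r2 = 0.700000 − (-0.168415)·(0.200000)/(-0.299945) = 0.587703;  |Δ| = 0.112297
f(0.587703) = -0.002716
r3 = 0.587703 − (-0.002716)·(-0.112297)/(0.165699) = 0.585862;  |Δ| = 0.001841
f(0.585862) = 0.000056
r4 = 0.585862 − 0.000056·(-0.001841)/(0.002772) = 0.585900;  |Δ| = 0.000037
|r4 − r3| = 0.000037 < 10^{-3}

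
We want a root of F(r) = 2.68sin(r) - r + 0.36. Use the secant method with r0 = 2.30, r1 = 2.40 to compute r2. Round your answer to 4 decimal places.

2.3203

F(2.30) = 0.058490, F(2.40) = -0.229759
r2 = 2.400000 − (-0.229759)·(2.400000 − 2.300000) / (-0.229759 − 0.058490) = 2.400000 − (-0.022976)/(-0.288249) = 2.320291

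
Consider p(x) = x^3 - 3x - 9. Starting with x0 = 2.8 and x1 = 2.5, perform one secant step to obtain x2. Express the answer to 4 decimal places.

p(2.8) = 4.552000, p(2.5) = -0.875000
x2 = 2.500000 − (-0.875000)·(2.500000 − 2.800000) / (-0.875000 − 4.552000) = 2.500000 − (0.262500)/(-5.427000) = 2.548369

2.5484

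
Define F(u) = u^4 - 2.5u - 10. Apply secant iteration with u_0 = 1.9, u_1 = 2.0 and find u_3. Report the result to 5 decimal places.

F(1.9) = -1.7179000, F(2.0) = 1.0000000
u_2 = 2.0000000 − 1.0000000·(2.0000000 − 1.9000000) / (1.0000000 − (-1.7179000)) = 2.0000000 − (0.1000000)/(2.7179000) = 1.9632069
F(1.9632069) = -0.0533039
u_3 = 1.9632069 − (-0.0533039)·(1.9632069 − 2.0000000) / (-0.0533039 − 1.0000000) = 1.9632069 − (0.0019612)/(-1.0533039) = 1.9650689

1.96507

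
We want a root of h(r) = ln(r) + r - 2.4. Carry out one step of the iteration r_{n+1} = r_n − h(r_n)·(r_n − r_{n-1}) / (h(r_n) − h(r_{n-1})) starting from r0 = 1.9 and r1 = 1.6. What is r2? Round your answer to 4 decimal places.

1.8098

h(1.9) = 0.141854, h(1.6) = -0.329996
r2 = 1.600000 − (-0.329996)·(1.600000 − 1.900000) / (-0.329996 − 0.141854) = 1.600000 − (0.098999)/(-0.471850) = 1.809810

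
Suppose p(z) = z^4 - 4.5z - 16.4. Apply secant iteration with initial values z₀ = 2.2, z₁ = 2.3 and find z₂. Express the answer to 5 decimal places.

2.26996

p(2.2) = -2.8744000, p(2.3) = 1.2341000
z₂ = 2.3000000 − 1.2341000·(2.3000000 − 2.2000000) / (1.2341000 − (-2.8744000)) = 2.3000000 − (0.1234100)/(4.1085000) = 2.2699623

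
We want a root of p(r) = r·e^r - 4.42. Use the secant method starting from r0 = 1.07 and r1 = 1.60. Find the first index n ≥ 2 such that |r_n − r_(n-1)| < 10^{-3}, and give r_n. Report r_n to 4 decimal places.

n = 5, r_n = 1.2572

p(1.07) = -1.300544, p(1.60) = 3.504852
r2 = 1.600000 − 3.504852·(0.530000)/(4.805396) = 1.213440;  |Δ| = 0.386560
p(1.213440) = -0.336722
r3 = 1.213440 − (-0.336722)·(-0.386560)/(-3.841574) = 1.247323;  |Δ| = 0.033883
p(1.247323) = -0.078052
r4 = 1.247323 − (-0.078052)·(0.033883)/(0.258669) = 1.257547;  |Δ| = 0.010224
p(1.257547) = 0.002523
r5 = 1.257547 − 0.002523·(0.010224)/(0.080575) = 1.257227;  |Δ| = 0.000320
|r5 − r4| = 0.000320 < 10^{-3}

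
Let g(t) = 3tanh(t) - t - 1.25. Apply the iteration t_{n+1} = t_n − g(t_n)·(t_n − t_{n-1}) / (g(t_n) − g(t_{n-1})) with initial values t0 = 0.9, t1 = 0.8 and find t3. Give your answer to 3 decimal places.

0.902

g(0.9) = -0.00111, g(0.8) = -0.05789
t2 = 0.80000 − (-0.05789)·(0.80000 − 0.90000) / (-0.05789 − (-0.00111)) = 0.80000 − (0.00579)/(-0.05678) = 0.90195
g(0.90195) = -0.00021
t3 = 0.90195 − (-0.00021)·(0.90195 − 0.80000) / (-0.00021 − (-0.05789)) = 0.90195 − (-0.00002)/(0.05768) = 0.90232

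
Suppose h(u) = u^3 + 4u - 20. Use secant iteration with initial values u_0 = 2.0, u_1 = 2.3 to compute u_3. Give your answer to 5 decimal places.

2.22935

h(2.0) = -4.0000000, h(2.3) = 1.3670000
u_2 = 2.3000000 − 1.3670000·(2.3000000 − 2.0000000) / (1.3670000 − (-4.0000000)) = 2.3000000 − (0.4101000)/(5.3670000) = 2.2235886
h(2.2235886) = -0.1114537
u_3 = 2.2235886 − (-0.1114537)·(2.2235886 − 2.3000000) / (-0.1114537 − 1.3670000) = 2.2235886 − (0.0085163)/(-1.4784537) = 2.2293489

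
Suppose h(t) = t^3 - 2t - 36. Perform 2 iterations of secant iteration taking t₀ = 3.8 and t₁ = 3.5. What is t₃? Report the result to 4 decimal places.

3.5036

h(3.8) = 11.272000, h(3.5) = -0.125000
t₂ = 3.500000 − (-0.125000)·(3.500000 − 3.800000) / (-0.125000 − 11.272000) = 3.500000 − (0.037500)/(-11.397000) = 3.503290
h(3.503290) = -0.010547
t₃ = 3.503290 − (-0.010547)·(3.503290 − 3.500000) / (-0.010547 − (-0.125000)) = 3.503290 − (-0.000035)/(0.114453) = 3.503594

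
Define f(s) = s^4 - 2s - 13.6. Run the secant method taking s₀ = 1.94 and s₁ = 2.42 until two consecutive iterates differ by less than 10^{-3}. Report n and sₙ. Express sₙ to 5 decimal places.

f(1.94) = -3.3153150, f(2.42) = 15.8574210
s₂ = 2.4200000 − 15.8574210·(0.4800000)/(19.1727360) = 2.0230007;  |Δ| = 0.3969993
f(2.0230007) = -0.8971834
s₃ = 2.0230007 − (-0.8971834)·(-0.3969993)/(-16.7546044) = 2.0442594;  |Δ| = 0.0212587
f(2.0442594) = -0.2245058
s₄ = 2.0442594 − (-0.2245058)·(0.0212587)/(0.6726777) = 2.0513545;  |Δ| = 0.0070951
f(2.0513545) = 0.0050210
s₅ = 2.0513545 − 0.0050210·(0.0070951)/(0.2295268) = 2.0511993;  |Δ| = 0.0001552
|s₅ − s₄| = 0.0001552 < 10^{-3}

n = 5, sₙ = 2.05120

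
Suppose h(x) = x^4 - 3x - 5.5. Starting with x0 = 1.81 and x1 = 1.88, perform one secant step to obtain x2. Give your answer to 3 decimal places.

h(1.81) = -0.19717, h(1.88) = 1.35198
x2 = 1.88000 − 1.35198·(1.88000 − 1.81000) / (1.35198 − (-0.19717)) = 1.88000 − (0.09464)/(1.54915) = 1.81891

1.819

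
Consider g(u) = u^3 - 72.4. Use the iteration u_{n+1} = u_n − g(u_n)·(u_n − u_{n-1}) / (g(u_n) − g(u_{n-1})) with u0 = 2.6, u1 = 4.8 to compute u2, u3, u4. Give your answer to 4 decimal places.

g(2.6) = -54.824000, g(4.8) = 38.192000
u2 = 4.800000 − 38.192000·(4.800000 − 2.600000) / (38.192000 − (-54.824000)) = 4.800000 − (84.022400)/(93.016000) = 3.896689
g(3.896689) = -13.231964
u3 = 3.896689 − (-13.231964)·(3.896689 − 4.800000) / (-13.231964 − 38.192000) = 3.896689 − (11.952582)/(-51.423964) = 4.129121
g(4.129121) = -1.999978
u4 = 4.129121 − (-1.999978)·(4.129121 − 3.896689) / (-1.999978 − (-13.231964)) = 4.129121 − (-0.464859)/(11.231986) = 4.170508

3.8967, 4.1291, 4.1705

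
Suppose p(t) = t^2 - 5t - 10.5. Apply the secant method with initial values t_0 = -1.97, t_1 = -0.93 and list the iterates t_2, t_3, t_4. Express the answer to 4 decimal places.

-1.5610, -1.5955, -1.5927

p(-1.97) = 3.230900, p(-0.93) = -4.985100
t_2 = -0.930000 − (-4.985100)·(-0.930000 − (-1.970000)) / (-4.985100 − 3.230900) = -0.930000 − (-5.184504)/(-8.216000) = -1.561025
p(-1.561025) = -0.258073
t_3 = -1.561025 − (-0.258073)·(-1.561025 − (-0.930000)) / (-0.258073 − (-4.985100)) = -1.561025 − (0.162851)/(4.727027) = -1.595476
p(-1.595476) = 0.022926
t_4 = -1.595476 − 0.022926·(-1.595476 − (-1.561025)) / (0.022926 − (-0.258073)) = -1.595476 − (-0.000790)/(0.281000) = -1.592666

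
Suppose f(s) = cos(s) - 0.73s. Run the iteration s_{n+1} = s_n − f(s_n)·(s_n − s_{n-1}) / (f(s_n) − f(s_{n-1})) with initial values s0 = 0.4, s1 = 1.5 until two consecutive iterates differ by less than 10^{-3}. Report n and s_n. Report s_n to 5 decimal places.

f(0.4) = 0.6290610, f(1.5) = -1.0242628
s2 = 1.5000000 − (-1.0242628)·(1.1000000)/(-1.6533238) = 0.8185309;  |Δ| = 0.6814691
f(0.8185309) = 0.0857670
s3 = 0.8185309 − 0.0857670·(-0.6814691)/(1.1100298) = 0.8711850;  |Δ| = 0.0526541
f(0.8711850) = 0.0079554
s4 = 0.8711850 − 0.0079554·(0.0526541)/(-0.0778117) = 0.8765683;  |Δ| = 0.0053833
f(0.8765683) = -0.0001025
s5 = 0.8765683 − (-0.0001025)·(0.0053833)/(-0.0080578) = 0.8764998;  |Δ| = 0.0000684
|s5 − s4| = 0.0000684 < 10^{-3}

n = 5, s_n = 0.87650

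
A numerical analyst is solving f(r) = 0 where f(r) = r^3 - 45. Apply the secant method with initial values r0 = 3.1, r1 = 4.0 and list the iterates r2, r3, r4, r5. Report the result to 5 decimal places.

3.50013, 3.55031, 3.55700, 3.55689

f(3.1) = -15.2090000, f(4.0) = 19.0000000
r2 = 4.0000000 − 19.0000000·(4.0000000 − 3.1000000) / (19.0000000 − (-15.2090000)) = 4.0000000 − (17.1000000)/(34.2090000) = 3.5001315
f(3.5001315) = -2.1201656
r3 = 3.5001315 − (-2.1201656)·(3.5001315 − 4.0000000) / (-2.1201656 − 19.0000000) = 3.5001315 − (1.0598039)/(-21.1201656) = 3.5503113
f(3.5503113) = -0.2493560
r4 = 3.5503113 − (-0.2493560)·(3.5503113 − 3.5001315) / (-0.2493560 − (-2.1201656)) = 3.5503113 − (-0.0125126)/(1.8708095) = 3.5569996
f(3.5569996) = 0.0040346
r5 = 3.5569996 − 0.0040346·(3.5569996 − 3.5503113) / (0.0040346 − (-0.2493560)) = 3.5569996 − (0.0000270)/(0.2533906) = 3.5568931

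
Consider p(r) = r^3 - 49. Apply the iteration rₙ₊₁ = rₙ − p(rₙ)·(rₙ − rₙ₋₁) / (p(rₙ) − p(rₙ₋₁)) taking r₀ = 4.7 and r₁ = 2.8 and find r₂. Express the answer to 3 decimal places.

p(4.7) = 54.82300, p(2.8) = -27.04800
r₂ = 2.80000 − (-27.04800)·(2.80000 − 4.70000) / (-27.04800 − 54.82300) = 2.80000 − (51.39120)/(-81.87100) = 3.42771

3.428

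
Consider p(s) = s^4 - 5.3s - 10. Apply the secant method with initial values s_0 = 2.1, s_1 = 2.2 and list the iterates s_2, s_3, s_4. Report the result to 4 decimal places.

2.1488, 2.1507, 2.1508

p(2.1) = -1.681900, p(2.2) = 1.765600
s_2 = 2.200000 − 1.765600·(2.200000 − 2.100000) / (1.765600 − (-1.681900)) = 2.200000 − (0.176560)/(3.447500) = 2.148786
p(2.148786) = -0.069277
s_3 = 2.148786 − (-0.069277)·(2.148786 − 2.200000) / (-0.069277 − 1.765600) = 2.148786 − (0.003548)/(-1.834877) = 2.150720
p(2.150720) = -0.002684
s_4 = 2.150720 − (-0.002684)·(2.150720 − 2.148786) / (-0.002684 − (-0.069277)) = 2.150720 − (-0.000005)/(0.066593) = 2.150798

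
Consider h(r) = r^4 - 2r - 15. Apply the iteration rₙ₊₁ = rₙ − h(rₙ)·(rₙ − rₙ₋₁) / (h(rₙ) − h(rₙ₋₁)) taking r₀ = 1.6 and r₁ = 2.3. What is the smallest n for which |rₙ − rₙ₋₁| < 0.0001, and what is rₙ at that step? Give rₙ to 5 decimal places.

h(1.6) = -11.6464000, h(2.3) = 8.3841000
r₂ = 2.3000000 − 8.3841000·(0.7000000)/(20.0305000) = 2.0070033;  |Δ| = 0.2929967
h(2.0070033) = -2.7887205
r₃ = 2.0070033 − (-2.7887205)·(-0.2929967)/(-11.1728205) = 2.0801349;  |Δ| = 0.0731316
h(2.0801349) = -0.4376770
r₄ = 2.0801349 − (-0.4376770)·(0.0731316)/(2.3510435) = 2.0937493;  |Δ| = 0.0136144
h(2.0937493) = 0.0300812
r₅ = 2.0937493 − 0.0300812·(0.0136144)/(0.4677582) = 2.0928737;  |Δ| = 0.0008755
h(2.0928737) = -0.0002920
r₆ = 2.0928737 − (-0.0002920)·(-0.0008755)/(-0.0303732) = 2.0928822;  |Δ| = 0.0000084
|r₆ − r₅| = 0.0000084 < 0.0001

n = 6, rₙ = 2.09288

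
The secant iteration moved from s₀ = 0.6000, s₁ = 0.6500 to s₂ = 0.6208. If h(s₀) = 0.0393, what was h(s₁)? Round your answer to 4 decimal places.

The secant line through (0.6000, 0.0393) and (0.6500, h(s₁)) crosses zero at s₂ = 0.6208.
So (0.6000, 0.0393), (0.6500, h(s₁)), (0.6208, 0) are collinear:
h(s₁) = 0.0393 · (0.6500 − 0.6208) / (0.6000 − 0.6208) = 0.0393 · (0.029200)/(-0.020800) = -0.055171

-0.0552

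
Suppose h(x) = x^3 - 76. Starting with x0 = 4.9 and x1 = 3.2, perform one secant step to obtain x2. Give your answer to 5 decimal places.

h(4.9) = 41.6490000, h(3.2) = -43.2320000
x2 = 3.2000000 − (-43.2320000)·(3.2000000 − 4.9000000) / (-43.2320000 − 41.6490000) = 3.2000000 − (73.4944000)/(-84.8810000) = 4.0658522

4.06585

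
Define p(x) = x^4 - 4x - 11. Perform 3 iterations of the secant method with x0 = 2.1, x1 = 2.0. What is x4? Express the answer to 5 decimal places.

p(2.1) = 0.0481000, p(2.0) = -3.0000000
x2 = 2.0000000 − (-3.0000000)·(2.0000000 − 2.1000000) / (-3.0000000 − 0.0481000) = 2.0000000 − (0.3000000)/(-3.0481000) = 2.0984220
p(2.0984220) = -0.0039786
x3 = 2.0984220 − (-0.0039786)·(2.0984220 − 2.0000000) / (-0.0039786 − (-3.0000000)) = 2.0984220 − (-0.0003916)/(2.9960214) = 2.0985527
p(2.0985527) = 0.0003298
x4 = 2.0985527 − 0.0003298·(2.0985527 − 2.0984220) / (0.0003298 − (-0.0039786)) = 2.0985527 − (0.0000000)/(0.0043085) = 2.0985427

2.09854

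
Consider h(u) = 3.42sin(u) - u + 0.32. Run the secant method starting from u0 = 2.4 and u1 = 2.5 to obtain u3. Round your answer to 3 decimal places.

2.464

h(2.4) = 0.23008, h(2.5) = -0.13323
u2 = 2.50000 − (-0.13323)·(2.50000 − 2.40000) / (-0.13323 − 0.23008) = 2.50000 − (-0.01332)/(-0.36331) = 2.46333
h(2.46333) = 0.00252
u3 = 2.46333 − 0.00252·(2.46333 − 2.50000) / (0.00252 − (-0.13323)) = 2.46333 − (-0.00009)/(0.13574) = 2.46401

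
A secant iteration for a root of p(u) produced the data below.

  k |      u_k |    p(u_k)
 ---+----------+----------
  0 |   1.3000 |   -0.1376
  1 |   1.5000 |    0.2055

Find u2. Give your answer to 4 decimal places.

u2 = 1.5000 − 0.2055·(1.5000 − 1.3000) / (0.2055 − (-0.1376))
   = 1.5000 − (0.041100)/(0.343100) = 1.380210

1.3802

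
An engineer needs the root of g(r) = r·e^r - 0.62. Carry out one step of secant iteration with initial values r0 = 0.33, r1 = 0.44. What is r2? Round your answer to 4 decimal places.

0.4090

g(0.33) = -0.160981, g(0.44) = 0.063191
r2 = 0.440000 − 0.063191·(0.440000 − 0.330000) / (0.063191 − (-0.160981)) = 0.440000 − (0.006951)/(0.224172) = 0.408992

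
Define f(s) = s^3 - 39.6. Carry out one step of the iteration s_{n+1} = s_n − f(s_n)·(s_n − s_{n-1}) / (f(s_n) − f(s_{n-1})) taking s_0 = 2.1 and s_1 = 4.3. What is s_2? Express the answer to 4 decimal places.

3.0502

f(2.1) = -30.339000, f(4.3) = 39.907000
s_2 = 4.300000 − 39.907000·(4.300000 − 2.100000) / (39.907000 − (-30.339000)) = 4.300000 − (87.795400)/(70.246000) = 3.050172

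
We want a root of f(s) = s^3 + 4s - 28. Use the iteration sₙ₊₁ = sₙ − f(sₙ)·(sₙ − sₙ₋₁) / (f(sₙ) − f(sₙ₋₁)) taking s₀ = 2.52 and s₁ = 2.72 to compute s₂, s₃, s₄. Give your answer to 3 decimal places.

2.598, 2.601, 2.601

f(2.52) = -1.91699, f(2.72) = 3.00365
s₂ = 2.72000 − 3.00365·(2.72000 − 2.52000) / (3.00365 − (-1.91699)) = 2.72000 − (0.60073)/(4.92064) = 2.59792
f(2.59792) = -0.07456
s₃ = 2.59792 − (-0.07456)·(2.59792 − 2.72000) / (-0.07456 − 3.00365) = 2.59792 − (0.00910)/(-3.07820) = 2.60087
f(2.60087) = -0.00279
s₄ = 2.60087 − (-0.00279)·(2.60087 − 2.59792) / (-0.00279 − (-0.07456)) = 2.60087 − (-0.00001)/(0.07177) = 2.60099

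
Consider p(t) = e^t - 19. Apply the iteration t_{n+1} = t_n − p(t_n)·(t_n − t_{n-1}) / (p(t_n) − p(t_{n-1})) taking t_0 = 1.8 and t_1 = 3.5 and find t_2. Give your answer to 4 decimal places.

2.6134

p(1.8) = -12.950353, p(3.5) = 14.115452
t_2 = 3.500000 − 14.115452·(3.500000 − 1.800000) / (14.115452 − (-12.950353)) = 3.500000 − (23.996268)/(27.065804) = 2.613410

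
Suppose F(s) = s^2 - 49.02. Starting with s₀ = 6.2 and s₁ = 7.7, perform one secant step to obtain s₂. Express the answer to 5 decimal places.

6.96115

F(6.2) = -10.5800000, F(7.7) = 10.2700000
s₂ = 7.7000000 − 10.2700000·(7.7000000 − 6.2000000) / (10.2700000 − (-10.5800000)) = 7.7000000 − (15.4050000)/(20.8500000) = 6.9611511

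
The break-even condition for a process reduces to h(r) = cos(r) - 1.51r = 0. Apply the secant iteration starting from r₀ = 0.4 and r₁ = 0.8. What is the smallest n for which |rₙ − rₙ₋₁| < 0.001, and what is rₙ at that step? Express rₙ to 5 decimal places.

n = 4, rₙ = 0.56081

h(0.4) = 0.3170610, h(0.8) = -0.5112933
r₂ = 0.8000000 − (-0.5112933)·(0.4000000)/(-0.8283543) = 0.5531041;  |Δ| = 0.2468959
h(0.5531041) = 0.0157109
r₃ = 0.5531041 − 0.0157109·(-0.2468959)/(0.5270041) = 0.5604644;  |Δ| = 0.0073604
h(0.5604644) = 0.0007070
r₄ = 0.5604644 − 0.0007070·(0.0073604)/(-0.0150038) = 0.5608113;  |Δ| = 0.0003469
|r₄ − r₃| = 0.0003469 < 0.001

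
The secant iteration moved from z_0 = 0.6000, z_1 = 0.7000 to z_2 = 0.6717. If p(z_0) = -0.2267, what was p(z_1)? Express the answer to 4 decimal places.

0.0895

The secant line through (0.6000, -0.2267) and (0.7000, p(z_1)) crosses zero at z_2 = 0.6717.
So (0.6000, -0.2267), (0.7000, p(z_1)), (0.6717, 0) are collinear:
p(z_1) = -0.2267 · (0.7000 − 0.6717) / (0.6000 − 0.6717) = -0.2267 · (0.028300)/(-0.071700) = 0.089479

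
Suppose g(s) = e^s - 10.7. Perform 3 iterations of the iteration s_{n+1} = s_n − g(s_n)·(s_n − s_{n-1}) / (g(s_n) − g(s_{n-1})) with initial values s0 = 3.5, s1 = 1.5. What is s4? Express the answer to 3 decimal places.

2.317

g(3.5) = 22.41545, g(1.5) = -6.21831
s2 = 1.50000 − (-6.21831)·(1.50000 − 3.50000) / (-6.21831 − 22.41545) = 1.50000 − (12.43662)/(-28.63376) = 1.93433
g(1.93433) = -3.78056
s3 = 1.93433 − (-3.78056)·(1.93433 − 1.50000) / (-3.78056 − (-6.21831)) = 1.93433 − (-1.64203)/(2.43775) = 2.60792
g(2.60792) = 2.87078
s4 = 2.60792 − 2.87078·(2.60792 − 1.93433) / (2.87078 − (-3.78056)) = 2.60792 − (1.93371)/(6.65134) = 2.31719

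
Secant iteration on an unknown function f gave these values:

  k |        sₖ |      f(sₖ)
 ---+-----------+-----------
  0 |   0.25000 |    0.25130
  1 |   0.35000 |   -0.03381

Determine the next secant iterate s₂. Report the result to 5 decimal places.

0.33814

s₂ = 0.35000 − (-0.03381)·(0.35000 − 0.25000) / (-0.03381 − 0.25130)
   = 0.35000 − (-0.0033810)/(-0.2851100) = 0.3381414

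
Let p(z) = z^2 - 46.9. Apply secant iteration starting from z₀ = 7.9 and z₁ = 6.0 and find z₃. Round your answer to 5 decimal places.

p(7.9) = 15.5100000, p(6.0) = -10.9000000
z₂ = 6.0000000 − (-10.9000000)·(6.0000000 − 7.9000000) / (-10.9000000 − 15.5100000) = 6.0000000 − (20.7100000)/(-26.4100000) = 6.7841727
p(6.7841727) = -0.8750013
z₃ = 6.7841727 − (-0.8750013)·(6.7841727 − 6.0000000) / (-0.8750013 − (-10.9000000)) = 6.7841727 − (-0.6861521)/(10.0249987) = 6.8526168

6.85262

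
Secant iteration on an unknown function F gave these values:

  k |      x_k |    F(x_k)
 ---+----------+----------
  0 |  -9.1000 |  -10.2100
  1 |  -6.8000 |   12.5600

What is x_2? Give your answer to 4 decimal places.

-8.0687

x_2 = -6.8000 − 12.5600·(-6.8000 − (-9.1000)) / (12.5600 − (-10.2100))
   = -6.8000 − (28.888000)/(22.770000) = -8.068687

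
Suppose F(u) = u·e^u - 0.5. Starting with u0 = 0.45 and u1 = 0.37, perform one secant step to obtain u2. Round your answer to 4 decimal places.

0.3532

F(0.45) = 0.205740, F(0.37) = 0.035662
u2 = 0.370000 − 0.035662·(0.370000 − 0.450000) / (0.035662 − 0.205740) = 0.370000 − (-0.002853)/(-0.170079) = 0.353226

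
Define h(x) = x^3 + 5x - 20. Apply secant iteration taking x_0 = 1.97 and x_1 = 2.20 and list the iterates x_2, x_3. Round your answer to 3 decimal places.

h(1.97) = -2.50463, h(2.20) = 1.64800
x_2 = 2.20000 − 1.64800·(2.20000 − 1.97000) / (1.64800 − (-2.50463)) = 2.20000 − (0.37904)/(4.15263) = 2.10872
h(2.10872) = -0.07950
x_3 = 2.10872 − (-0.07950)·(2.10872 − 2.20000) / (-0.07950 − 1.64800) = 2.10872 − (0.00726)/(-1.72750) = 2.11292

2.109, 2.113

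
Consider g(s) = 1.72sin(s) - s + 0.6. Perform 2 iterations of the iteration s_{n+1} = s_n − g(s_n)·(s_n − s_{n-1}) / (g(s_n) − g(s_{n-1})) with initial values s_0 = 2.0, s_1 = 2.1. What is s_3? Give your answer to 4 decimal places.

g(2.0) = 0.163992, g(2.1) = -0.015280
s_2 = 2.100000 − (-0.015280)·(2.100000 − 2.000000) / (-0.015280 − 0.163992) = 2.100000 − (-0.001528)/(-0.179271) = 2.091477
g(2.091477) = 0.000591
s_3 = 2.091477 − 0.000591·(2.091477 − 2.100000) / (0.000591 − (-0.015280)) = 2.091477 − (-0.000005)/(0.015870) = 2.091794

2.0918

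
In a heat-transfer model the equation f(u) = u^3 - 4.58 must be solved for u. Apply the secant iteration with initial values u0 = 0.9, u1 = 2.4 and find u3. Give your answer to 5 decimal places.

1.54227

f(0.9) = -3.8510000, f(2.4) = 9.2440000
u2 = 2.4000000 − 9.2440000·(2.4000000 − 0.9000000) / (9.2440000 − (-3.8510000)) = 2.4000000 − (13.8660000)/(13.0950000) = 1.3411226
f(1.3411226) = -2.1678439
u3 = 1.3411226 − (-2.1678439)·(1.3411226 − 2.4000000) / (-2.1678439 − 9.2440000) = 1.3411226 − (2.2954810)/(-11.4118439) = 1.5422716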